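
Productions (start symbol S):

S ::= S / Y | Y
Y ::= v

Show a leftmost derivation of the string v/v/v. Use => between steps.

S => S/Y => S/Y/Y => Y/Y/Y => v/Y/Y => v/v/Y => v/v/v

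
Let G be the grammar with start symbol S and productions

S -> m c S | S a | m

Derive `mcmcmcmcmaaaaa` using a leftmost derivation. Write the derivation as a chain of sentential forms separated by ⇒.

S ⇒ Sa   [S -> S a]
Sa ⇒ Saa   [S -> S a]
Saa ⇒ Saaa   [S -> S a]
Saaa ⇒ mcSaaa   [S -> m c S]
mcSaaa ⇒ mcSaaaa   [S -> S a]
mcSaaaa ⇒ mcSaaaaa   [S -> S a]
mcSaaaaa ⇒ mcmcSaaaaa   [S -> m c S]
mcmcSaaaaa ⇒ mcmcmcSaaaaa   [S -> m c S]
mcmcmcSaaaaa ⇒ mcmcmcmcSaaaaa   [S -> m c S]
mcmcmcmcSaaaaa ⇒ mcmcmcmcmaaaaa   [S -> m]

S ⇒ Sa ⇒ Saa ⇒ Saaa ⇒ mcSaaa ⇒ mcSaaaa ⇒ mcSaaaaa ⇒ mcmcSaaaaa ⇒ mcmcmcSaaaaa ⇒ mcmcmcmcSaaaaa ⇒ mcmcmcmcmaaaaa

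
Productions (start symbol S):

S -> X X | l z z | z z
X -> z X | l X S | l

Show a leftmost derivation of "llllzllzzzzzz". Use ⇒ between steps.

S⇒XX⇒lX⇒llXS⇒lllXSS⇒llllXSSS⇒llllzXSSS⇒llllzlSSS⇒llllzllzzSS⇒llllzllzzzzS⇒llllzllzzzzzz

S ⇒ XX   [S -> X X]
XX ⇒ lX   [X -> l]
lX ⇒ llXS   [X -> l X S]
llXS ⇒ lllXSS   [X -> l X S]
lllXSS ⇒ llllXSSS   [X -> l X S]
llllXSSS ⇒ llllzXSSS   [X -> z X]
llllzXSSS ⇒ llllzlSSS   [X -> l]
llllzlSSS ⇒ llllzllzzSS   [S -> l z z]
llllzllzzSS ⇒ llllzllzzzzS   [S -> z z]
llllzllzzzzS ⇒ llllzllzzzzzz   [S -> z z]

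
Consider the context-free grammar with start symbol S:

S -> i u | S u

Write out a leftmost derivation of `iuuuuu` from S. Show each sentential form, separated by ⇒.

S ⇒ Su   [S -> S u]
Su ⇒ Suu   [S -> S u]
Suu ⇒ Suuu   [S -> S u]
Suuu ⇒ Suuuu   [S -> S u]
Suuuu ⇒ iuuuuu   [S -> i u]

S ⇒ Su ⇒ Suu ⇒ Suuu ⇒ Suuuu ⇒ iuuuuu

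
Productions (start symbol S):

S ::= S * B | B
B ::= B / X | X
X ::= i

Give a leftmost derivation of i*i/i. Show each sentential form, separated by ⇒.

S ⇒ S*B ⇒ B*B ⇒ X*B ⇒ i*B ⇒ i*B/X ⇒ i*X/X ⇒ i*i/X ⇒ i*i/i

S ⇒ S*B   [S ::= S * B]
S*B ⇒ B*B   [S ::= B]
B*B ⇒ X*B   [B ::= X]
X*B ⇒ i*B   [X ::= i]
i*B ⇒ i*B/X   [B ::= B / X]
i*B/X ⇒ i*X/X   [B ::= X]
i*X/X ⇒ i*i/X   [X ::= i]
i*i/X ⇒ i*i/i   [X ::= i]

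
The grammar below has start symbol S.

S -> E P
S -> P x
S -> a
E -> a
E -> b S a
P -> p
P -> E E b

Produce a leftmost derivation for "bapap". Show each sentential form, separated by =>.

S => EP   [S -> E P]
EP => bSaP   [E -> b S a]
bSaP => bEPaP   [S -> E P]
bEPaP => baPaP   [E -> a]
baPaP => bapaP   [P -> p]
bapaP => bapap   [P -> p]

S => EP => bSaP => bEPaP => baPaP => bapaP => bapap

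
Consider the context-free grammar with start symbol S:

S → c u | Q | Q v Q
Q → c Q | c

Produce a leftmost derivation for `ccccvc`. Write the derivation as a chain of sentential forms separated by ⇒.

S⇒QvQ⇒cQvQ⇒ccQvQ⇒cccQvQ⇒ccccvQ⇒ccccvc

S ⇒ QvQ   [S → Q v Q]
QvQ ⇒ cQvQ   [Q → c Q]
cQvQ ⇒ ccQvQ   [Q → c Q]
ccQvQ ⇒ cccQvQ   [Q → c Q]
cccQvQ ⇒ ccccvQ   [Q → c]
ccccvQ ⇒ ccccvc   [Q → c]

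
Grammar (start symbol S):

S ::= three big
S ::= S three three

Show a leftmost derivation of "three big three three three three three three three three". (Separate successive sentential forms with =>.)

S => S three three => S three three three three => S three three three three three three => S three three three three three three three three => three big three three three three three three three three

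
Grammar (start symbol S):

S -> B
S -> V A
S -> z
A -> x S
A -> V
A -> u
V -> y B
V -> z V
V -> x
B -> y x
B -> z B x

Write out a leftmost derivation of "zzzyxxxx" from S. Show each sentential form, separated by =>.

S => B   [S -> B]
B => zBx   [B -> z B x]
zBx => zzBxx   [B -> z B x]
zzBxx => zzzBxxx   [B -> z B x]
zzzBxxx => zzzyxxxx   [B -> y x]

S=>B=>zBx=>zzBxx=>zzzBxxx=>zzzyxxxx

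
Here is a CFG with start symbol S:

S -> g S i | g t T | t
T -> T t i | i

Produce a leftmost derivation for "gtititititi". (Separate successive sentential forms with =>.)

S=>gtT=>gtTti=>gtTtiti=>gtTtititi=>gtTtitititi=>gtititititi

S => gtT   [S -> g t T]
gtT => gtTti   [T -> T t i]
gtTti => gtTtiti   [T -> T t i]
gtTtiti => gtTtititi   [T -> T t i]
gtTtititi => gtTtitititi   [T -> T t i]
gtTtitititi => gtititititi   [T -> i]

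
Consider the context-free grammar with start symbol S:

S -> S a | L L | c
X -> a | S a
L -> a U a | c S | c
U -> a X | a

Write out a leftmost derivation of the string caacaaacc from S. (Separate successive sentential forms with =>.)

S => LL => cSL => cLLL => caUaLL => caaXaLL => caaSaaLL => caaSaaaLL => caacaaaLL => caacaaacL => caacaaacc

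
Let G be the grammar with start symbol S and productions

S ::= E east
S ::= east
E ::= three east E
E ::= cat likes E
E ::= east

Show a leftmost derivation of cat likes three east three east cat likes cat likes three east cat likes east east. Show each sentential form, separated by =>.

S => E east => cat likes E east => cat likes three east E east => cat likes three east three east E east => cat likes three east three east cat likes E east => cat likes three east three east cat likes cat likes E east => cat likes three east three east cat likes cat likes three east E east => cat likes three east three east cat likes cat likes three east cat likes E east => cat likes three east three east cat likes cat likes three east cat likes east east

S => E east   [S ::= E east]
E east => cat likes E east   [E ::= cat likes E]
cat likes E east => cat likes three east E east   [E ::= three east E]
cat likes three east E east => cat likes three east three east E east   [E ::= three east E]
cat likes three east three east E east => cat likes three east three east cat likes E east   [E ::= cat likes E]
cat likes three east three east cat likes E east => cat likes three east three east cat likes cat likes E east   [E ::= cat likes E]
cat likes three east three east cat likes cat likes E east => cat likes three east three east cat likes cat likes three east E east   [E ::= three east E]
cat likes three east three east cat likes cat likes three east E east => cat likes three east three east cat likes cat likes three east cat likes E east   [E ::= cat likes E]
cat likes three east three east cat likes cat likes three east cat likes E east => cat likes three east three east cat likes cat likes three east cat likes east east   [E ::= east]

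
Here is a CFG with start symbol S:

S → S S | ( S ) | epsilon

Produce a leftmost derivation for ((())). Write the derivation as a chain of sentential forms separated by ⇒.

S⇒SS⇒(S)S⇒(SS)S⇒((S)S)S⇒((SS)S)S⇒(((S)S)S)S⇒((()S)S)S⇒((())S)S⇒((()))S⇒((()))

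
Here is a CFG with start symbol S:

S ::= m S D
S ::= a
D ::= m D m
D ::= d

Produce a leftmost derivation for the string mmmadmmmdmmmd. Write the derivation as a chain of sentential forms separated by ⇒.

S ⇒ mSD   [S ::= m S D]
mSD ⇒ mmSDD   [S ::= m S D]
mmSDD ⇒ mmmSDDD   [S ::= m S D]
mmmSDDD ⇒ mmmaDDD   [S ::= a]
mmmaDDD ⇒ mmmadDD   [D ::= d]
mmmadDD ⇒ mmmadmDmD   [D ::= m D m]
mmmadmDmD ⇒ mmmadmmDmmD   [D ::= m D m]
mmmadmmDmmD ⇒ mmmadmmmDmmmD   [D ::= m D m]
mmmadmmmDmmmD ⇒ mmmadmmmdmmmD   [D ::= d]
mmmadmmmdmmmD ⇒ mmmadmmmdmmmd   [D ::= d]

S ⇒ mSD ⇒ mmSDD ⇒ mmmSDDD ⇒ mmmaDDD ⇒ mmmadDD ⇒ mmmadmDmD ⇒ mmmadmmDmmD ⇒ mmmadmmmDmmmD ⇒ mmmadmmmdmmmD ⇒ mmmadmmmdmmmd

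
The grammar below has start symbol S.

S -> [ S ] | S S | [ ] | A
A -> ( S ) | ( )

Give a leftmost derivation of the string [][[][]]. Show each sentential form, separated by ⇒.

S ⇒ SS   [S -> S S]
SS ⇒ []S   [S -> [ ]]
[]S ⇒ [][S]   [S -> [ S ]]
[][S] ⇒ [][SS]   [S -> S S]
[][SS] ⇒ [][[]S]   [S -> [ ]]
[][[]S] ⇒ [][[][]]   [S -> [ ]]

S ⇒ SS ⇒ []S ⇒ [][S] ⇒ [][SS] ⇒ [][[]S] ⇒ [][[][]]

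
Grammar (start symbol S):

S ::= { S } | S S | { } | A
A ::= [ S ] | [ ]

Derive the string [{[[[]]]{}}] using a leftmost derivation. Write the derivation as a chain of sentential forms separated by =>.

S => A   [S ::= A]
A => [S]   [A ::= [ S ]]
[S] => [{S}]   [S ::= { S }]
[{S}] => [{SS}]   [S ::= S S]
[{SS}] => [{AS}]   [S ::= A]
[{AS}] => [{[S]S}]   [A ::= [ S ]]
[{[S]S}] => [{[A]S}]   [S ::= A]
[{[A]S}] => [{[[S]]S}]   [A ::= [ S ]]
[{[[S]]S}] => [{[[A]]S}]   [S ::= A]
[{[[A]]S}] => [{[[[]]]S}]   [A ::= [ ]]
[{[[[]]]S}] => [{[[[]]]{}}]   [S ::= { }]

S=>A=>[S]=>[{S}]=>[{SS}]=>[{AS}]=>[{[S]S}]=>[{[A]S}]=>[{[[S]]S}]=>[{[[A]]S}]=>[{[[[]]]S}]=>[{[[[]]]{}}]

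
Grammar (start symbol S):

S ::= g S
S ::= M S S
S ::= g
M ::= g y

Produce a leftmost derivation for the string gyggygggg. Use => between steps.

S => MSS   [S ::= M S S]
MSS => gySS   [M ::= g y]
gySS => gygSS   [S ::= g S]
gygSS => gygMSSS   [S ::= M S S]
gygMSSS => gyggySSS   [M ::= g y]
gyggySSS => gyggygSS   [S ::= g]
gyggygSS => gyggyggS   [S ::= g]
gyggyggS => gyggygggS   [S ::= g S]
gyggygggS => gyggygggg   [S ::= g]

S=>MSS=>gySS=>gygSS=>gygMSSS=>gyggySSS=>gyggygSS=>gyggyggS=>gyggygggS=>gyggygggg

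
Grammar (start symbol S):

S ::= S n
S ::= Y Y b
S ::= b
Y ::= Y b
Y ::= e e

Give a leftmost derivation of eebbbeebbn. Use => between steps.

S => Sn   [S ::= S n]
Sn => YYbn   [S ::= Y Y b]
YYbn => YbYbn   [Y ::= Y b]
YbYbn => YbbYbn   [Y ::= Y b]
YbbYbn => YbbbYbn   [Y ::= Y b]
YbbbYbn => eebbbYbn   [Y ::= e e]
eebbbYbn => eebbbYbbn   [Y ::= Y b]
eebbbYbbn => eebbbeebbn   [Y ::= e e]

S => Sn => YYbn => YbYbn => YbbYbn => YbbbYbn => eebbbYbn => eebbbYbbn => eebbbeebbn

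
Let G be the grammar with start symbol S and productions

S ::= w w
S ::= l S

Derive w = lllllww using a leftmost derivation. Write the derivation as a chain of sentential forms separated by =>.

S => lS => llS => lllS => llllS => lllllS => lllllww

S => lS   [S ::= l S]
lS => llS   [S ::= l S]
llS => lllS   [S ::= l S]
lllS => llllS   [S ::= l S]
llllS => lllllS   [S ::= l S]
lllllS => lllllww   [S ::= w w]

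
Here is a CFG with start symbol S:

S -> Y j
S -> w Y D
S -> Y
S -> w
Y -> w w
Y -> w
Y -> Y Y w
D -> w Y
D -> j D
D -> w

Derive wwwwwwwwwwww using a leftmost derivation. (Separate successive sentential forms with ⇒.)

S ⇒ Y ⇒ YYw ⇒ YYwYw ⇒ wwYwYw ⇒ wwYYwwYw ⇒ wwYYwYwwYw ⇒ wwwwYwYwwYw ⇒ wwwwwwwYwwYw ⇒ wwwwwwwwwwYw ⇒ wwwwwwwwwwww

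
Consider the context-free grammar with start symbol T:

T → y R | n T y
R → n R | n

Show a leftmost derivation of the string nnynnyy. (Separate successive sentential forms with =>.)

T => nTy => nnTyy => nnyRyy => nnynRyy => nnynnyy

T => nTy   [T → n T y]
nTy => nnTyy   [T → n T y]
nnTyy => nnyRyy   [T → y R]
nnyRyy => nnynRyy   [R → n R]
nnynRyy => nnynnyy   [R → n]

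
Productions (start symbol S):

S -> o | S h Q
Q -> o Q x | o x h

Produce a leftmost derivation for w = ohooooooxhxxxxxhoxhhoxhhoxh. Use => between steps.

S => ShQ => ShQhQ => ShQhQhQ => ShQhQhQhQ => ohQhQhQhQ => ohoQxhQhQhQ => ohooQxxhQhQhQ => ohoooQxxxhQhQhQ => ohooooQxxxxhQhQhQ => ohoooooQxxxxxhQhQhQ => ohooooooxhxxxxxhQhQhQ => ohooooooxhxxxxxhoxhhQhQ => ohooooooxhxxxxxhoxhhoxhhQ => ohooooooxhxxxxxhoxhhoxhhoxh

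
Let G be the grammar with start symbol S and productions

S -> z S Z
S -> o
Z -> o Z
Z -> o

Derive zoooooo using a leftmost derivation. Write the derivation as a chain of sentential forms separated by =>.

S=>zSZ=>zoZ=>zooZ=>zoooZ=>zooooZ=>zoooooZ=>zoooooo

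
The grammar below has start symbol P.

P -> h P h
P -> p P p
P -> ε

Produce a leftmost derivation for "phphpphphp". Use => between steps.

P => pPp => phPhp => phpPphp => phphPhphp => phphpPphphp => phphpphphp

P => pPp   [P -> p P p]
pPp => phPhp   [P -> h P h]
phPhp => phpPphp   [P -> p P p]
phpPphp => phphPhphp   [P -> h P h]
phphPhphp => phphpPphphp   [P -> p P p]
phphpPphphp => phphpphphp   [P -> ε]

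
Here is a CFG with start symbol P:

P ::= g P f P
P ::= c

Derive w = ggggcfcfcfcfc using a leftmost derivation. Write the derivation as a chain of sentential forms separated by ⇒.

P ⇒ gPfP   [P ::= g P f P]
gPfP ⇒ ggPfPfP   [P ::= g P f P]
ggPfPfP ⇒ gggPfPfPfP   [P ::= g P f P]
gggPfPfPfP ⇒ ggggPfPfPfPfP   [P ::= g P f P]
ggggPfPfPfPfP ⇒ ggggcfPfPfPfP   [P ::= c]
ggggcfPfPfPfP ⇒ ggggcfcfPfPfP   [P ::= c]
ggggcfcfPfPfP ⇒ ggggcfcfcfPfP   [P ::= c]
ggggcfcfcfPfP ⇒ ggggcfcfcfcfP   [P ::= c]
ggggcfcfcfcfP ⇒ ggggcfcfcfcfc   [P ::= c]

P ⇒ gPfP ⇒ ggPfPfP ⇒ gggPfPfPfP ⇒ ggggPfPfPfPfP ⇒ ggggcfPfPfPfP ⇒ ggggcfcfPfPfP ⇒ ggggcfcfcfPfP ⇒ ggggcfcfcfcfP ⇒ ggggcfcfcfcfc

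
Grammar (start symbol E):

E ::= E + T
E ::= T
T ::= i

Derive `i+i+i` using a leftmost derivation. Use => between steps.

E => E+T => E+T+T => T+T+T => i+T+T => i+i+T => i+i+i

E => E+T   [E ::= E + T]
E+T => E+T+T   [E ::= E + T]
E+T+T => T+T+T   [E ::= T]
T+T+T => i+T+T   [T ::= i]
i+T+T => i+i+T   [T ::= i]
i+i+T => i+i+i   [T ::= i]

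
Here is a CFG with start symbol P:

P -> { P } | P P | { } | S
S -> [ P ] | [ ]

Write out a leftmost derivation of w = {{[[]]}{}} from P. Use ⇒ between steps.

P⇒{P}⇒{PP}⇒{{P}P}⇒{{S}P}⇒{{[P]}P}⇒{{[S]}P}⇒{{[[]]}P}⇒{{[[]]}{}}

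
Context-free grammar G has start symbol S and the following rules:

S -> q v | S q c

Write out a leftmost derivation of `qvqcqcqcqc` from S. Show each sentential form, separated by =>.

S => Sqc => Sqcqc => Sqcqcqc => Sqcqcqcqc => qvqcqcqcqc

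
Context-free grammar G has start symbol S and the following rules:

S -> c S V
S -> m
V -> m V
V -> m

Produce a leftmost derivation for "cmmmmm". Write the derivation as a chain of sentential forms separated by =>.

S => cSV => cmV => cmmV => cmmmV => cmmmmV => cmmmmm

S => cSV   [S -> c S V]
cSV => cmV   [S -> m]
cmV => cmmV   [V -> m V]
cmmV => cmmmV   [V -> m V]
cmmmV => cmmmmV   [V -> m V]
cmmmmV => cmmmmm   [V -> m]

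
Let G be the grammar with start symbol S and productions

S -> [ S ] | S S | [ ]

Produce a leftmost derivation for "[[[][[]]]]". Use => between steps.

S => [S] => [[S]] => [[SS]] => [[[]S]] => [[[][S]]] => [[[][[]]]]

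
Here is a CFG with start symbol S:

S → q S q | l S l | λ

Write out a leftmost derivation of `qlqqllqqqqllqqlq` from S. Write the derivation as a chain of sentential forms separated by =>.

S => qSq => qlSlq => qlqSqlq => qlqqSqqlq => qlqqlSlqqlq => qlqqllSllqqlq => qlqqllqSqllqqlq => qlqqllqqSqqllqqlq => qlqqllqqqqllqqlq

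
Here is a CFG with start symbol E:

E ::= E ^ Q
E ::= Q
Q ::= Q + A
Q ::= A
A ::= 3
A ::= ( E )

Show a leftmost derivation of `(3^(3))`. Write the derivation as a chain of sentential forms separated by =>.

E => Q => A => (E) => (E^Q) => (Q^Q) => (A^Q) => (3^Q) => (3^A) => (3^(E)) => (3^(Q)) => (3^(A)) => (3^(3))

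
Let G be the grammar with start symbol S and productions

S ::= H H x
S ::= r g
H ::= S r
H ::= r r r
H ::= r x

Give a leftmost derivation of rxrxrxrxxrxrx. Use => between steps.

S => HHx   [S ::= H H x]
HHx => rxHx   [H ::= r x]
rxHx => rxSrx   [H ::= S r]
rxSrx => rxHHxrx   [S ::= H H x]
rxHHxrx => rxrxHxrx   [H ::= r x]
rxrxHxrx => rxrxSrxrx   [H ::= S r]
rxrxSrxrx => rxrxHHxrxrx   [S ::= H H x]
rxrxHHxrxrx => rxrxrxHxrxrx   [H ::= r x]
rxrxrxHxrxrx => rxrxrxrxxrxrx   [H ::= r x]

S => HHx => rxHx => rxSrx => rxHHxrx => rxrxHxrx => rxrxSrxrx => rxrxHHxrxrx => rxrxrxHxrxrx => rxrxrxrxxrxrx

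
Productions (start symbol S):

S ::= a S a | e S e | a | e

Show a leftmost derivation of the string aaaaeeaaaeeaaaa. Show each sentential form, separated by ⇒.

S ⇒ aSa ⇒ aaSaa ⇒ aaaSaaa ⇒ aaaaSaaaa ⇒ aaaaeSeaaaa ⇒ aaaaeeSeeaaaa ⇒ aaaaeeaSaeeaaaa ⇒ aaaaeeaaaeeaaaa

S ⇒ aSa   [S ::= a S a]
aSa ⇒ aaSaa   [S ::= a S a]
aaSaa ⇒ aaaSaaa   [S ::= a S a]
aaaSaaa ⇒ aaaaSaaaa   [S ::= a S a]
aaaaSaaaa ⇒ aaaaeSeaaaa   [S ::= e S e]
aaaaeSeaaaa ⇒ aaaaeeSeeaaaa   [S ::= e S e]
aaaaeeSeeaaaa ⇒ aaaaeeaSaeeaaaa   [S ::= a S a]
aaaaeeaSaeeaaaa ⇒ aaaaeeaaaeeaaaa   [S ::= a]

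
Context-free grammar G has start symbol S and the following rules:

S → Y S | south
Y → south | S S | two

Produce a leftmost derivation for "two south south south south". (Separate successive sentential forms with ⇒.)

S ⇒ Y S ⇒ two S ⇒ two Y S ⇒ two S S S ⇒ two Y S S S ⇒ two south S S S ⇒ two south south S S ⇒ two south south south S ⇒ two south south south south

S ⇒ Y S   [S → Y S]
Y S ⇒ two S   [Y → two]
two S ⇒ two Y S   [S → Y S]
two Y S ⇒ two S S S   [Y → S S]
two S S S ⇒ two Y S S S   [S → Y S]
two Y S S S ⇒ two south S S S   [Y → south]
two south S S S ⇒ two south south S S   [S → south]
two south south S S ⇒ two south south south S   [S → south]
two south south south S ⇒ two south south south south   [S → south]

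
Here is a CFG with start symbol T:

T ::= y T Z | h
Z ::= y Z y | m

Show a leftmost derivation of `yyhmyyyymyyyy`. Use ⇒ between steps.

T ⇒ yTZ ⇒ yyTZZ ⇒ yyhZZ ⇒ yyhmZ ⇒ yyhmyZy ⇒ yyhmyyZyy ⇒ yyhmyyyZyyy ⇒ yyhmyyyyZyyyy ⇒ yyhmyyyymyyyy

T ⇒ yTZ   [T ::= y T Z]
yTZ ⇒ yyTZZ   [T ::= y T Z]
yyTZZ ⇒ yyhZZ   [T ::= h]
yyhZZ ⇒ yyhmZ   [Z ::= m]
yyhmZ ⇒ yyhmyZy   [Z ::= y Z y]
yyhmyZy ⇒ yyhmyyZyy   [Z ::= y Z y]
yyhmyyZyy ⇒ yyhmyyyZyyy   [Z ::= y Z y]
yyhmyyyZyyy ⇒ yyhmyyyyZyyyy   [Z ::= y Z y]
yyhmyyyyZyyyy ⇒ yyhmyyyymyyyy   [Z ::= m]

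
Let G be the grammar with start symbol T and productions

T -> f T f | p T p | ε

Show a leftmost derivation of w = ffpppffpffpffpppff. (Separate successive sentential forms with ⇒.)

T ⇒ fTf ⇒ ffTff ⇒ ffpTpff ⇒ ffppTppff ⇒ ffpppTpppff ⇒ ffpppfTfpppff ⇒ ffpppffTffpppff ⇒ ffpppffpTpffpppff ⇒ ffpppffpfTfpffpppff ⇒ ffpppffpffpffpppff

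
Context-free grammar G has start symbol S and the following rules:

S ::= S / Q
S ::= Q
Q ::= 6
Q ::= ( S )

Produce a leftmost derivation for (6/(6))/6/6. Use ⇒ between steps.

S ⇒ S/Q   [S ::= S / Q]
S/Q ⇒ S/Q/Q   [S ::= S / Q]
S/Q/Q ⇒ Q/Q/Q   [S ::= Q]
Q/Q/Q ⇒ (S)/Q/Q   [Q ::= ( S )]
(S)/Q/Q ⇒ (S/Q)/Q/Q   [S ::= S / Q]
(S/Q)/Q/Q ⇒ (Q/Q)/Q/Q   [S ::= Q]
(Q/Q)/Q/Q ⇒ (6/Q)/Q/Q   [Q ::= 6]
(6/Q)/Q/Q ⇒ (6/(S))/Q/Q   [Q ::= ( S )]
(6/(S))/Q/Q ⇒ (6/(Q))/Q/Q   [S ::= Q]
(6/(Q))/Q/Q ⇒ (6/(6))/Q/Q   [Q ::= 6]
(6/(6))/Q/Q ⇒ (6/(6))/6/Q   [Q ::= 6]
(6/(6))/6/Q ⇒ (6/(6))/6/6   [Q ::= 6]

S ⇒ S/Q ⇒ S/Q/Q ⇒ Q/Q/Q ⇒ (S)/Q/Q ⇒ (S/Q)/Q/Q ⇒ (Q/Q)/Q/Q ⇒ (6/Q)/Q/Q ⇒ (6/(S))/Q/Q ⇒ (6/(Q))/Q/Q ⇒ (6/(6))/Q/Q ⇒ (6/(6))/6/Q ⇒ (6/(6))/6/6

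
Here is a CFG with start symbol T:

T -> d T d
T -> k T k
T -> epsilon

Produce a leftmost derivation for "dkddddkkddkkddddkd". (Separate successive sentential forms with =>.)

T => dTd => dkTkd => dkdTdkd => dkddTddkd => dkdddTdddkd => dkddddTddddkd => dkddddkTkddddkd => dkddddkkTkkddddkd => dkddddkkdTdkkddddkd => dkddddkkddkkddddkd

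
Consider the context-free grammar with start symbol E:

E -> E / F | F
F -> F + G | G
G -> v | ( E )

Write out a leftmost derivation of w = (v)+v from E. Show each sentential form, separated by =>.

E => F => F+G => G+G => (E)+G => (F)+G => (G)+G => (v)+G => (v)+v

E => F   [E -> F]
F => F+G   [F -> F + G]
F+G => G+G   [F -> G]
G+G => (E)+G   [G -> ( E )]
(E)+G => (F)+G   [E -> F]
(F)+G => (G)+G   [F -> G]
(G)+G => (v)+G   [G -> v]
(v)+G => (v)+v   [G -> v]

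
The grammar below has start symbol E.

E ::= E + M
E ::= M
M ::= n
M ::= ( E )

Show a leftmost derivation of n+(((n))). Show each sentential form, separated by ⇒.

E ⇒ E+M   [E ::= E + M]
E+M ⇒ M+M   [E ::= M]
M+M ⇒ n+M   [M ::= n]
n+M ⇒ n+(E)   [M ::= ( E )]
n+(E) ⇒ n+(M)   [E ::= M]
n+(M) ⇒ n+((E))   [M ::= ( E )]
n+((E)) ⇒ n+((M))   [E ::= M]
n+((M)) ⇒ n+(((E)))   [M ::= ( E )]
n+(((E))) ⇒ n+(((M)))   [E ::= M]
n+(((M))) ⇒ n+(((n)))   [M ::= n]

E⇒E+M⇒M+M⇒n+M⇒n+(E)⇒n+(M)⇒n+((E))⇒n+((M))⇒n+(((E)))⇒n+(((M)))⇒n+(((n)))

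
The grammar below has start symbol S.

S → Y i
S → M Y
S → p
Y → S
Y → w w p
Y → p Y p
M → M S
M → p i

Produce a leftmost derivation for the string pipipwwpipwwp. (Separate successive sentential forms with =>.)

S => MY => MSY => piSY => piMYY => pipiYY => pipipYpY => pipipSpY => pipipYipY => pipipwwpipY => pipipwwpipwwp

S => MY   [S → M Y]
MY => MSY   [M → M S]
MSY => piSY   [M → p i]
piSY => piMYY   [S → M Y]
piMYY => pipiYY   [M → p i]
pipiYY => pipipYpY   [Y → p Y p]
pipipYpY => pipipSpY   [Y → S]
pipipSpY => pipipYipY   [S → Y i]
pipipYipY => pipipwwpipY   [Y → w w p]
pipipwwpipY => pipipwwpipwwp   [Y → w w p]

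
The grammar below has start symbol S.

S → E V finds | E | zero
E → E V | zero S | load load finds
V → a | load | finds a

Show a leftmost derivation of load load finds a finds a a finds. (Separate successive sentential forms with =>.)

S => E V finds => E V V finds => E V V V finds => load load finds V V V finds => load load finds a V V finds => load load finds a finds a V finds => load load finds a finds a a finds

S => E V finds   [S → E V finds]
E V finds => E V V finds   [E → E V]
E V V finds => E V V V finds   [E → E V]
E V V V finds => load load finds V V V finds   [E → load load finds]
load load finds V V V finds => load load finds a V V finds   [V → a]
load load finds a V V finds => load load finds a finds a V finds   [V → finds a]
load load finds a finds a V finds => load load finds a finds a a finds   [V → a]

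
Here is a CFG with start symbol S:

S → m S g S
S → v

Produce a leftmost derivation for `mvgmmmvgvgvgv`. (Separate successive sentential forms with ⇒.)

S ⇒ mSgS   [S → m S g S]
mSgS ⇒ mvgS   [S → v]
mvgS ⇒ mvgmSgS   [S → m S g S]
mvgmSgS ⇒ mvgmmSgSgS   [S → m S g S]
mvgmmSgSgS ⇒ mvgmmmSgSgSgS   [S → m S g S]
mvgmmmSgSgSgS ⇒ mvgmmmvgSgSgS   [S → v]
mvgmmmvgSgSgS ⇒ mvgmmmvgvgSgS   [S → v]
mvgmmmvgvgSgS ⇒ mvgmmmvgvgvgS   [S → v]
mvgmmmvgvgvgS ⇒ mvgmmmvgvgvgv   [S → v]

S ⇒ mSgS ⇒ mvgS ⇒ mvgmSgS ⇒ mvgmmSgSgS ⇒ mvgmmmSgSgSgS ⇒ mvgmmmvgSgSgS ⇒ mvgmmmvgvgSgS ⇒ mvgmmmvgvgvgS ⇒ mvgmmmvgvgvgv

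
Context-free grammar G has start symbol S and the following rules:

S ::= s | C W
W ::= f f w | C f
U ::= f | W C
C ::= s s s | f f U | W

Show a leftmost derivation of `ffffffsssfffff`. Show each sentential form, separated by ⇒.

S⇒CW⇒WW⇒CfW⇒ffUfW⇒ffWCfW⇒ffCfCfW⇒ffffUfCfW⇒ffffffCfW⇒ffffffsssfW⇒ffffffsssfCf⇒ffffffsssfffUf⇒ffffffsssfffff

S ⇒ CW   [S ::= C W]
CW ⇒ WW   [C ::= W]
WW ⇒ CfW   [W ::= C f]
CfW ⇒ ffUfW   [C ::= f f U]
ffUfW ⇒ ffWCfW   [U ::= W C]
ffWCfW ⇒ ffCfCfW   [W ::= C f]
ffCfCfW ⇒ ffffUfCfW   [C ::= f f U]
ffffUfCfW ⇒ ffffffCfW   [U ::= f]
ffffffCfW ⇒ ffffffsssfW   [C ::= s s s]
ffffffsssfW ⇒ ffffffsssfCf   [W ::= C f]
ffffffsssfCf ⇒ ffffffsssfffUf   [C ::= f f U]
ffffffsssfffUf ⇒ ffffffsssfffff   [U ::= f]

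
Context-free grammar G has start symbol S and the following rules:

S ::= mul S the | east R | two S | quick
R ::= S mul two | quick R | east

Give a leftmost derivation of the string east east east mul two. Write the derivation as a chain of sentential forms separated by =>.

S => east R   [S ::= east R]
east R => east S mul two   [R ::= S mul two]
east S mul two => east east R mul two   [S ::= east R]
east east R mul two => east east east mul two   [R ::= east]

S => east R => east S mul two => east east R mul two => east east east mul two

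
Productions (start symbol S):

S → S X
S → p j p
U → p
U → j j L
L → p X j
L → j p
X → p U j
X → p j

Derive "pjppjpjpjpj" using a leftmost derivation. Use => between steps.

S => SX => SXX => SXXX => SXXXX => pjpXXXX => pjppjXXX => pjppjpjXX => pjppjpjpjX => pjppjpjpjpj

S => SX   [S → S X]
SX => SXX   [S → S X]
SXX => SXXX   [S → S X]
SXXX => SXXXX   [S → S X]
SXXXX => pjpXXXX   [S → p j p]
pjpXXXX => pjppjXXX   [X → p j]
pjppjXXX => pjppjpjXX   [X → p j]
pjppjpjXX => pjppjpjpjX   [X → p j]
pjppjpjpjX => pjppjpjpjpj   [X → p j]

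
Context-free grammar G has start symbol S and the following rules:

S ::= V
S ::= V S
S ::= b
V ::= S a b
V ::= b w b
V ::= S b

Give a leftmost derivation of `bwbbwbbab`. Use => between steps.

S => V   [S ::= V]
V => Sab   [V ::= S a b]
Sab => Vab   [S ::= V]
Vab => Sbab   [V ::= S b]
Sbab => VSbab   [S ::= V S]
VSbab => bwbSbab   [V ::= b w b]
bwbSbab => bwbVbab   [S ::= V]
bwbVbab => bwbbwbbab   [V ::= b w b]

S => V => Sab => Vab => Sbab => VSbab => bwbSbab => bwbVbab => bwbbwbbab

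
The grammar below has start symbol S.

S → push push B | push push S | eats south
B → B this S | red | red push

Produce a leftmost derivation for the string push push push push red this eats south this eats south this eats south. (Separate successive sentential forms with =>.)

S => push push S => push push push push B => push push push push B this S => push push push push B this S this S => push push push push B this S this S this S => push push push push red this S this S this S => push push push push red this eats south this S this S => push push push push red this eats south this eats south this S => push push push push red this eats south this eats south this eats south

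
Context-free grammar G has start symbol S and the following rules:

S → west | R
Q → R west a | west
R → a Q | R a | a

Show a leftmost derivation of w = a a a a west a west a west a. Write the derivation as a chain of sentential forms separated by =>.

S => R => a Q => a R west a => a a Q west a => a a R west a west a => a a a Q west a west a => a a a R west a west a west a => a a a a west a west a west a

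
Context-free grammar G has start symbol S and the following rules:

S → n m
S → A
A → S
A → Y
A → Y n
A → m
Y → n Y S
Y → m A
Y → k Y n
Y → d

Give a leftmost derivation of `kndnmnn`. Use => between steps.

S => A => Yn => kYnn => knYSnn => kndSnn => kndnmnn

S => A   [S → A]
A => Yn   [A → Y n]
Yn => kYnn   [Y → k Y n]
kYnn => knYSnn   [Y → n Y S]
knYSnn => kndSnn   [Y → d]
kndSnn => kndnmnn   [S → n m]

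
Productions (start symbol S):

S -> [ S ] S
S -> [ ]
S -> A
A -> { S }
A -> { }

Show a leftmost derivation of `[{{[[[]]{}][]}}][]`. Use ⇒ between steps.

S ⇒ [S]S   [S -> [ S ] S]
[S]S ⇒ [A]S   [S -> A]
[A]S ⇒ [{S}]S   [A -> { S }]
[{S}]S ⇒ [{A}]S   [S -> A]
[{A}]S ⇒ [{{S}}]S   [A -> { S }]
[{{S}}]S ⇒ [{{[S]S}}]S   [S -> [ S ] S]
[{{[S]S}}]S ⇒ [{{[[S]S]S}}]S   [S -> [ S ] S]
[{{[[S]S]S}}]S ⇒ [{{[[[]]S]S}}]S   [S -> [ ]]
[{{[[[]]S]S}}]S ⇒ [{{[[[]]A]S}}]S   [S -> A]
[{{[[[]]A]S}}]S ⇒ [{{[[[]]{}]S}}]S   [A -> { }]
[{{[[[]]{}]S}}]S ⇒ [{{[[[]]{}][]}}]S   [S -> [ ]]
[{{[[[]]{}][]}}]S ⇒ [{{[[[]]{}][]}}][]   [S -> [ ]]

S⇒[S]S⇒[A]S⇒[{S}]S⇒[{A}]S⇒[{{S}}]S⇒[{{[S]S}}]S⇒[{{[[S]S]S}}]S⇒[{{[[[]]S]S}}]S⇒[{{[[[]]A]S}}]S⇒[{{[[[]]{}]S}}]S⇒[{{[[[]]{}][]}}]S⇒[{{[[[]]{}][]}}][]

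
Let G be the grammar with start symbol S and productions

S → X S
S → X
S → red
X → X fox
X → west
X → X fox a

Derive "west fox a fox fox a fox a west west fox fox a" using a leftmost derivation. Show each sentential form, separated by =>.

S => X S   [S → X S]
X S => X fox a S   [X → X fox a]
X fox a S => X fox a fox a S   [X → X fox a]
X fox a fox a S => X fox fox a fox a S   [X → X fox]
X fox fox a fox a S => X fox a fox fox a fox a S   [X → X fox a]
X fox a fox fox a fox a S => west fox a fox fox a fox a S   [X → west]
west fox a fox fox a fox a S => west fox a fox fox a fox a X S   [S → X S]
west fox a fox fox a fox a X S => west fox a fox fox a fox a west S   [X → west]
west fox a fox fox a fox a west S => west fox a fox fox a fox a west X   [S → X]
west fox a fox fox a fox a west X => west fox a fox fox a fox a west X fox a   [X → X fox a]
west fox a fox fox a fox a west X fox a => west fox a fox fox a fox a west X fox fox a   [X → X fox]
west fox a fox fox a fox a west X fox fox a => west fox a fox fox a fox a west west fox fox a   [X → west]

S => X S => X fox a S => X fox a fox a S => X fox fox a fox a S => X fox a fox fox a fox a S => west fox a fox fox a fox a S => west fox a fox fox a fox a X S => west fox a fox fox a fox a west S => west fox a fox fox a fox a west X => west fox a fox fox a fox a west X fox a => west fox a fox fox a fox a west X fox fox a => west fox a fox fox a fox a west west fox fox a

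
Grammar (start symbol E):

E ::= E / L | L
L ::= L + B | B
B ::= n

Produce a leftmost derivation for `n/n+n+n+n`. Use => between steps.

E => E/L   [E ::= E / L]
E/L => L/L   [E ::= L]
L/L => B/L   [L ::= B]
B/L => n/L   [B ::= n]
n/L => n/L+B   [L ::= L + B]
n/L+B => n/L+B+B   [L ::= L + B]
n/L+B+B => n/L+B+B+B   [L ::= L + B]
n/L+B+B+B => n/B+B+B+B   [L ::= B]
n/B+B+B+B => n/n+B+B+B   [B ::= n]
n/n+B+B+B => n/n+n+B+B   [B ::= n]
n/n+n+B+B => n/n+n+n+B   [B ::= n]
n/n+n+n+B => n/n+n+n+n   [B ::= n]

E => E/L => L/L => B/L => n/L => n/L+B => n/L+B+B => n/L+B+B+B => n/B+B+B+B => n/n+B+B+B => n/n+n+B+B => n/n+n+n+B => n/n+n+n+n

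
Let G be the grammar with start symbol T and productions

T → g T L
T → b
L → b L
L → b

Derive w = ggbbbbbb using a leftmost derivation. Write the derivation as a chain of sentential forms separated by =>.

T => gTL   [T → g T L]
gTL => ggTLL   [T → g T L]
ggTLL => ggbLL   [T → b]
ggbLL => ggbbLL   [L → b L]
ggbbLL => ggbbbL   [L → b]
ggbbbL => ggbbbbL   [L → b L]
ggbbbbL => ggbbbbbL   [L → b L]
ggbbbbbL => ggbbbbbb   [L → b]

T => gTL => ggTLL => ggbLL => ggbbLL => ggbbbL => ggbbbbL => ggbbbbbL => ggbbbbbb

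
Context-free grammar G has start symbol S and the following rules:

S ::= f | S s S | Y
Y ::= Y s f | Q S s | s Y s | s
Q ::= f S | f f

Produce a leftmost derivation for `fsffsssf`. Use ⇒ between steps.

S⇒SsS⇒fsS⇒fsY⇒fsYsf⇒fsQSssf⇒fsffSssf⇒fsffYssf⇒fsffsssf

S ⇒ SsS   [S ::= S s S]
SsS ⇒ fsS   [S ::= f]
fsS ⇒ fsY   [S ::= Y]
fsY ⇒ fsYsf   [Y ::= Y s f]
fsYsf ⇒ fsQSssf   [Y ::= Q S s]
fsQSssf ⇒ fsffSssf   [Q ::= f f]
fsffSssf ⇒ fsffYssf   [S ::= Y]
fsffYssf ⇒ fsffsssf   [Y ::= s]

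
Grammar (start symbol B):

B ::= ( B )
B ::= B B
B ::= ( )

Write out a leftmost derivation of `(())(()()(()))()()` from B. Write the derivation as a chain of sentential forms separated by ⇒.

B ⇒ BB ⇒ BBB ⇒ BBBB ⇒ (B)BBB ⇒ (())BBB ⇒ (())(B)BB ⇒ (())(BB)BB ⇒ (())(BBB)BB ⇒ (())(()BB)BB ⇒ (())(()()B)BB ⇒ (())(()()(B))BB ⇒ (())(()()(()))BB ⇒ (())(()()(()))()B ⇒ (())(()()(()))()()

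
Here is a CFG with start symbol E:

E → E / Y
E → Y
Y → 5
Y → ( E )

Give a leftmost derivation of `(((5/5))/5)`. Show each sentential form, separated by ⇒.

E ⇒ Y ⇒ (E) ⇒ (E/Y) ⇒ (Y/Y) ⇒ ((E)/Y) ⇒ ((Y)/Y) ⇒ (((E))/Y) ⇒ (((E/Y))/Y) ⇒ (((Y/Y))/Y) ⇒ (((5/Y))/Y) ⇒ (((5/5))/Y) ⇒ (((5/5))/5)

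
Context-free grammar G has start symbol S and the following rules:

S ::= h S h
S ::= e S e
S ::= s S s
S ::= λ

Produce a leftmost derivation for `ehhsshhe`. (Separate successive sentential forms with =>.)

S=>eSe=>ehShe=>ehhShhe=>ehhsSshhe=>ehhsshhe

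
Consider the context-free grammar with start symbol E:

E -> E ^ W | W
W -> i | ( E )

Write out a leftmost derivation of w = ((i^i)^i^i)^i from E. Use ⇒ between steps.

E ⇒ E^W ⇒ W^W ⇒ (E)^W ⇒ (E^W)^W ⇒ (E^W^W)^W ⇒ (W^W^W)^W ⇒ ((E)^W^W)^W ⇒ ((E^W)^W^W)^W ⇒ ((W^W)^W^W)^W ⇒ ((i^W)^W^W)^W ⇒ ((i^i)^W^W)^W ⇒ ((i^i)^i^W)^W ⇒ ((i^i)^i^i)^W ⇒ ((i^i)^i^i)^i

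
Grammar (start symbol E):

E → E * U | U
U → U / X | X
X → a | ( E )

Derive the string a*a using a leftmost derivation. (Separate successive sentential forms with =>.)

E => E*U   [E → E * U]
E*U => U*U   [E → U]
U*U => X*U   [U → X]
X*U => a*U   [X → a]
a*U => a*X   [U → X]
a*X => a*a   [X → a]

E=>E*U=>U*U=>X*U=>a*U=>a*X=>a*a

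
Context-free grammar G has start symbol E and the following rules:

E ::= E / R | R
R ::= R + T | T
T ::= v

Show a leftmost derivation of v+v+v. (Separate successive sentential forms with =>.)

E => R => R+T => R+T+T => T+T+T => v+T+T => v+v+T => v+v+v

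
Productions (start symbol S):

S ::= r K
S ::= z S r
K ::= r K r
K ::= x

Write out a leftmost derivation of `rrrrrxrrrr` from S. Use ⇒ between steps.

S ⇒ rK   [S ::= r K]
rK ⇒ rrKr   [K ::= r K r]
rrKr ⇒ rrrKrr   [K ::= r K r]
rrrKrr ⇒ rrrrKrrr   [K ::= r K r]
rrrrKrrr ⇒ rrrrrKrrrr   [K ::= r K r]
rrrrrKrrrr ⇒ rrrrrxrrrr   [K ::= x]

S⇒rK⇒rrKr⇒rrrKrr⇒rrrrKrrr⇒rrrrrKrrrr⇒rrrrrxrrrr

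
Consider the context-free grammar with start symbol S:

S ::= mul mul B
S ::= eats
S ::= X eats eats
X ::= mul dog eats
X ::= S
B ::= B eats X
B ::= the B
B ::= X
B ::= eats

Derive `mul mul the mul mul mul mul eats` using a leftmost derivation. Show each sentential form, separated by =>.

S => mul mul B   [S ::= mul mul B]
mul mul B => mul mul the B   [B ::= the B]
mul mul the B => mul mul the X   [B ::= X]
mul mul the X => mul mul the S   [X ::= S]
mul mul the S => mul mul the mul mul B   [S ::= mul mul B]
mul mul the mul mul B => mul mul the mul mul X   [B ::= X]
mul mul the mul mul X => mul mul the mul mul S   [X ::= S]
mul mul the mul mul S => mul mul the mul mul mul mul B   [S ::= mul mul B]
mul mul the mul mul mul mul B => mul mul the mul mul mul mul eats   [B ::= eats]

S => mul mul B => mul mul the B => mul mul the X => mul mul the S => mul mul the mul mul B => mul mul the mul mul X => mul mul the mul mul S => mul mul the mul mul mul mul B => mul mul the mul mul mul mul eats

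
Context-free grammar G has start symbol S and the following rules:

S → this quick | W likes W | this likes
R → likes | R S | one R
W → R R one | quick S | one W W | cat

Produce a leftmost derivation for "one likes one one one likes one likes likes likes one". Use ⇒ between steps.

S ⇒ W likes W ⇒ R R one likes W ⇒ one R R one likes W ⇒ one likes R one likes W ⇒ one likes one R one likes W ⇒ one likes one one R one likes W ⇒ one likes one one one R one likes W ⇒ one likes one one one likes one likes W ⇒ one likes one one one likes one likes R R one ⇒ one likes one one one likes one likes likes R one ⇒ one likes one one one likes one likes likes likes one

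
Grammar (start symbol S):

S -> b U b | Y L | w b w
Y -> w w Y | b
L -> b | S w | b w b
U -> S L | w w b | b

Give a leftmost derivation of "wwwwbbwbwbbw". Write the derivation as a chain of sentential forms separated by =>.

S => YL   [S -> Y L]
YL => wwYL   [Y -> w w Y]
wwYL => wwwwYL   [Y -> w w Y]
wwwwYL => wwwwbL   [Y -> b]
wwwwbL => wwwwbSw   [L -> S w]
wwwwbSw => wwwwbbUbw   [S -> b U b]
wwwwbbUbw => wwwwbbSLbw   [U -> S L]
wwwwbbSLbw => wwwwbbwbwLbw   [S -> w b w]
wwwwbbwbwLbw => wwwwbbwbwbbw   [L -> b]

S=>YL=>wwYL=>wwwwYL=>wwwwbL=>wwwwbSw=>wwwwbbUbw=>wwwwbbSLbw=>wwwwbbwbwLbw=>wwwwbbwbwbbw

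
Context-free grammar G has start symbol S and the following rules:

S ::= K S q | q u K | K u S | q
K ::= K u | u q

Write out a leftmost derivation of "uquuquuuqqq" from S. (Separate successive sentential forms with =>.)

S=>KSq=>KuSq=>uquSq=>uquKSqq=>uquKuSqq=>uquKuuSqq=>uquKuuuSqq=>uquuquuuSqq=>uquuquuuqqq

S => KSq   [S ::= K S q]
KSq => KuSq   [K ::= K u]
KuSq => uquSq   [K ::= u q]
uquSq => uquKSqq   [S ::= K S q]
uquKSqq => uquKuSqq   [K ::= K u]
uquKuSqq => uquKuuSqq   [K ::= K u]
uquKuuSqq => uquKuuuSqq   [K ::= K u]
uquKuuuSqq => uquuquuuSqq   [K ::= u q]
uquuquuuSqq => uquuquuuqqq   [S ::= q]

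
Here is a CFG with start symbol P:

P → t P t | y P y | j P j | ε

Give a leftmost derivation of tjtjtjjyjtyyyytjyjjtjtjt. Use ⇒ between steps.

P ⇒ tPt ⇒ tjPjt ⇒ tjtPtjt ⇒ tjtjPjtjt ⇒ tjtjtPtjtjt ⇒ tjtjtjPjtjtjt ⇒ tjtjtjjPjjtjtjt ⇒ tjtjtjjyPyjjtjtjt ⇒ tjtjtjjyjPjyjjtjtjt ⇒ tjtjtjjyjtPtjyjjtjtjt ⇒ tjtjtjjyjtyPytjyjjtjtjt ⇒ tjtjtjjyjtyyPyytjyjjtjtjt ⇒ tjtjtjjyjtyyyytjyjjtjtjt

P ⇒ tPt   [P → t P t]
tPt ⇒ tjPjt   [P → j P j]
tjPjt ⇒ tjtPtjt   [P → t P t]
tjtPtjt ⇒ tjtjPjtjt   [P → j P j]
tjtjPjtjt ⇒ tjtjtPtjtjt   [P → t P t]
tjtjtPtjtjt ⇒ tjtjtjPjtjtjt   [P → j P j]
tjtjtjPjtjtjt ⇒ tjtjtjjPjjtjtjt   [P → j P j]
tjtjtjjPjjtjtjt ⇒ tjtjtjjyPyjjtjtjt   [P → y P y]
tjtjtjjyPyjjtjtjt ⇒ tjtjtjjyjPjyjjtjtjt   [P → j P j]
tjtjtjjyjPjyjjtjtjt ⇒ tjtjtjjyjtPtjyjjtjtjt   [P → t P t]
tjtjtjjyjtPtjyjjtjtjt ⇒ tjtjtjjyjtyPytjyjjtjtjt   [P → y P y]
tjtjtjjyjtyPytjyjjtjtjt ⇒ tjtjtjjyjtyyPyytjyjjtjtjt   [P → y P y]
tjtjtjjyjtyyPyytjyjjtjtjt ⇒ tjtjtjjyjtyyyytjyjjtjtjt   [P → ε]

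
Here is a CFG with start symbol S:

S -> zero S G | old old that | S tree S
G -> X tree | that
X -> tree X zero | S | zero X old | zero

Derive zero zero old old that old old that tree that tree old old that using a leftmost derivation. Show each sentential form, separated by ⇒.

S ⇒ S tree S   [S -> S tree S]
S tree S ⇒ zero S G tree S   [S -> zero S G]
zero S G tree S ⇒ zero zero S G G tree S   [S -> zero S G]
zero zero S G G tree S ⇒ zero zero old old that G G tree S   [S -> old old that]
zero zero old old that G G tree S ⇒ zero zero old old that X tree G tree S   [G -> X tree]
zero zero old old that X tree G tree S ⇒ zero zero old old that S tree G tree S   [X -> S]
zero zero old old that S tree G tree S ⇒ zero zero old old that old old that tree G tree S   [S -> old old that]
zero zero old old that old old that tree G tree S ⇒ zero zero old old that old old that tree that tree S   [G -> that]
zero zero old old that old old that tree that tree S ⇒ zero zero old old that old old that tree that tree old old that   [S -> old old that]

S ⇒ S tree S ⇒ zero S G tree S ⇒ zero zero S G G tree S ⇒ zero zero old old that G G tree S ⇒ zero zero old old that X tree G tree S ⇒ zero zero old old that S tree G tree S ⇒ zero zero old old that old old that tree G tree S ⇒ zero zero old old that old old that tree that tree S ⇒ zero zero old old that old old that tree that tree old old that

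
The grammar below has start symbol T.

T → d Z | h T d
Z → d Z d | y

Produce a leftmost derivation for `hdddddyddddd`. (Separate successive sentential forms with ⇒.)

T⇒hTd⇒hdZd⇒hddZdd⇒hdddZddd⇒hddddZdddd⇒hdddddZddddd⇒hdddddyddddd

T ⇒ hTd   [T → h T d]
hTd ⇒ hdZd   [T → d Z]
hdZd ⇒ hddZdd   [Z → d Z d]
hddZdd ⇒ hdddZddd   [Z → d Z d]
hdddZddd ⇒ hddddZdddd   [Z → d Z d]
hddddZdddd ⇒ hdddddZddddd   [Z → d Z d]
hdddddZddddd ⇒ hdddddyddddd   [Z → y]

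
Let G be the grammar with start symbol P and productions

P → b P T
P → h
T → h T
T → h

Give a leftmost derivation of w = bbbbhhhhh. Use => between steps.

P => bPT   [P → b P T]
bPT => bbPTT   [P → b P T]
bbPTT => bbbPTTT   [P → b P T]
bbbPTTT => bbbbPTTTT   [P → b P T]
bbbbPTTTT => bbbbhTTTT   [P → h]
bbbbhTTTT => bbbbhhTTT   [T → h]
bbbbhhTTT => bbbbhhhTT   [T → h]
bbbbhhhTT => bbbbhhhhT   [T → h]
bbbbhhhhT => bbbbhhhhh   [T → h]

P => bPT => bbPTT => bbbPTTT => bbbbPTTTT => bbbbhTTTT => bbbbhhTTT => bbbbhhhTT => bbbbhhhhT => bbbbhhhhh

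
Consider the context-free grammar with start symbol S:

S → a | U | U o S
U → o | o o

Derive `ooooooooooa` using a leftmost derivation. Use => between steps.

S => UoS => ooS => ooUoS => ooooS => ooooUoS => oooooooS => oooooooUoS => ooooooooooS => ooooooooooa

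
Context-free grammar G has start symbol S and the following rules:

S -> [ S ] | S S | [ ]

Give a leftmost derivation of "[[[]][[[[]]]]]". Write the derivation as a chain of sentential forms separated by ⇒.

S ⇒ [S] ⇒ [SS] ⇒ [[S]S] ⇒ [[[]]S] ⇒ [[[]][S]] ⇒ [[[]][[S]]] ⇒ [[[]][[[S]]]] ⇒ [[[]][[[[]]]]]

S ⇒ [S]   [S -> [ S ]]
[S] ⇒ [SS]   [S -> S S]
[SS] ⇒ [[S]S]   [S -> [ S ]]
[[S]S] ⇒ [[[]]S]   [S -> [ ]]
[[[]]S] ⇒ [[[]][S]]   [S -> [ S ]]
[[[]][S]] ⇒ [[[]][[S]]]   [S -> [ S ]]
[[[]][[S]]] ⇒ [[[]][[[S]]]]   [S -> [ S ]]
[[[]][[[S]]]] ⇒ [[[]][[[[]]]]]   [S -> [ ]]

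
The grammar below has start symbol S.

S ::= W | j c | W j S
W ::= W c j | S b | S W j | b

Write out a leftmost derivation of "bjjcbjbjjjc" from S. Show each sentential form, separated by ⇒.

S ⇒ WjS   [S ::= W j S]
WjS ⇒ SWjjS   [W ::= S W j]
SWjjS ⇒ WWjjS   [S ::= W]
WWjjS ⇒ SWjWjjS   [W ::= S W j]
SWjWjjS ⇒ WjSWjWjjS   [S ::= W j S]
WjSWjWjjS ⇒ bjSWjWjjS   [W ::= b]
bjSWjWjjS ⇒ bjjcWjWjjS   [S ::= j c]
bjjcWjWjjS ⇒ bjjcbjWjjS   [W ::= b]
bjjcbjWjjS ⇒ bjjcbjbjjS   [W ::= b]
bjjcbjbjjS ⇒ bjjcbjbjjjc   [S ::= j c]

S⇒WjS⇒SWjjS⇒WWjjS⇒SWjWjjS⇒WjSWjWjjS⇒bjSWjWjjS⇒bjjcWjWjjS⇒bjjcbjWjjS⇒bjjcbjbjjS⇒bjjcbjbjjjc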